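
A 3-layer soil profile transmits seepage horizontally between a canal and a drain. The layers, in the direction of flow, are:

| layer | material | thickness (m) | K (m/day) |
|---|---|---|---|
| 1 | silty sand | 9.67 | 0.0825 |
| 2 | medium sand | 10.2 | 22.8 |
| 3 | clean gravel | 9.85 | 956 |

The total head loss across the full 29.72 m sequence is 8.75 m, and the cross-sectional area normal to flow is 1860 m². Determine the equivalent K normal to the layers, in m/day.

0.253

Flow is perpendicular to layering, so the layers act in series and the equivalent K is the thickness-weighted harmonic mean.
Total thickness L = 9.67 + 10.2 + 9.85 = 29.72 m.
Σ(b_i/K_i) = 9.67/0.0825 + 10.2/22.8 + 9.85/956 = 117.7 d.
K_eq = L / Σ(b_i/K_i) = 29.72 / 117.7 = 0.2526 m/day.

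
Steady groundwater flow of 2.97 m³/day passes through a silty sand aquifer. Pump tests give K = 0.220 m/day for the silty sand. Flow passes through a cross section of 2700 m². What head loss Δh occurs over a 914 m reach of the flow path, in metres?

From Q = K·A·i, i = Q / (K·A) = 2.97 / (0.2200 × 2700) = 0.005000.
Head loss Δh = i · L = 0.005000 × 914 = 4.570 m.

4.57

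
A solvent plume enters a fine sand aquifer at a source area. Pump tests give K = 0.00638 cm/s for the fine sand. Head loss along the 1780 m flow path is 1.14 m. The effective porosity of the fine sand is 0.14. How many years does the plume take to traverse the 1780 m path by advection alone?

193

Convert K: 0.00638 cm/s × 864 = 5.512 m/day.
Hydraulic gradient i = Δh / L = 1.14 / 1780 = 0.0006404.
Darcy flux q = K · i = 5.512 × 0.0006404 = 0.003530 m/day.
Seepage velocity v = q / n_e = 0.003530 / 0.14 = 0.02522 m/day.
Travel time t = L / v = 1780 / 0.02522 = 70588 days = 193.3 years.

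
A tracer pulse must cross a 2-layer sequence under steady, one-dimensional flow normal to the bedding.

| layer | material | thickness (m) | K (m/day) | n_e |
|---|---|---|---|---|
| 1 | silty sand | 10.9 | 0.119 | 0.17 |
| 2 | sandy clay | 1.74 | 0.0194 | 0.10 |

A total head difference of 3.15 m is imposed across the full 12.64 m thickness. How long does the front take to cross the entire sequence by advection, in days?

With flow normal to the layers, continuity requires the same specific discharge q through every layer.
Σ(b_i/K_i) = 10.9/0.119 + 1.74/0.0194 = 181.3 d.
q = Δh / Σ(b_i/K_i) = 3.15 / 181.3 = 0.01738 m/day.
In each layer the seepage velocity is v_i = q/n_i, so the layer transit time is t_i = b_i·n_i / q:
  layer 1 (silty sand): t_1 = 10.9 × 0.17 / 0.01738 = 106.6 d
  layer 2 (sandy clay): t_2 = 1.74 × 0.10 / 0.01738 = 10.01 d
Total t = Σ t_i = 116.7 days.

117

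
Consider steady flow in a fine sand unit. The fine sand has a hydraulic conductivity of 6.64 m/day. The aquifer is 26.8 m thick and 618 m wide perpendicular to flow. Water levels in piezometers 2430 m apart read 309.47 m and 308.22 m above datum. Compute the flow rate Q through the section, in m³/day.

56.6

Cross-sectional area A = 618 × 26.8 = 16562 m².
Hydraulic gradient i = (309.47 − 308.22) / 2430 = 1.25 / 2430 = 0.0005144.
Darcy's law: Q = K · A · i = 6.640 × 16562 × 0.0005144 = 56.57 m³/day.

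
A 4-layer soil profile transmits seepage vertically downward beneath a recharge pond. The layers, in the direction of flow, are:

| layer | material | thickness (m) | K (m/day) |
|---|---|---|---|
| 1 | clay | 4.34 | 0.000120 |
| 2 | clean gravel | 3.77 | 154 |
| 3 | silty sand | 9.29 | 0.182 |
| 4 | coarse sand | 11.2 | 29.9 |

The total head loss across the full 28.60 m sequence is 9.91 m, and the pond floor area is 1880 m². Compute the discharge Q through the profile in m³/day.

Flow is perpendicular to layering, so the layers act in series and the equivalent K is the thickness-weighted harmonic mean.
Total thickness L = 4.34 + 3.77 + 9.29 + 11.2 = 28.60 m.
Σ(b_i/K_i) = 4.34/0.000120 + 3.77/154 + 9.29/0.182 + 11.2/29.9 = 36218 d.
K_eq = L / Σ(b_i/K_i) = 28.60 / 36218 = 0.0007897 m/day.
Q = K_eq · A · (Δh/L) = 0.0007897 × 1880 × (9.91/28.60) = 0.5144 m³/day.

0.514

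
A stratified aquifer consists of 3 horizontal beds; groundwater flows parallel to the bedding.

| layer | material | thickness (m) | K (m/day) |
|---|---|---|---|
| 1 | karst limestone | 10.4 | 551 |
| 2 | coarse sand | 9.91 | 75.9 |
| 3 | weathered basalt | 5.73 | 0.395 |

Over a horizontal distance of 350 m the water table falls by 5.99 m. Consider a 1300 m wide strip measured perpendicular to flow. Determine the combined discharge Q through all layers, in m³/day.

144000

Flow is parallel to layering, so each bed carries its own Darcy discharge and the transmissivities add.
Σ(K_i·b_i) = 551×10.4 + 75.9×9.91 + 0.395×5.73 = 6485 m²/day.
Hydraulic gradient i = Δh / L = 5.99 / 350 = 0.01711.
Q = Σ(K_i·b_i) · W · i = 6485 × 1300 × 0.01711 = 1.443e+05 m³/day.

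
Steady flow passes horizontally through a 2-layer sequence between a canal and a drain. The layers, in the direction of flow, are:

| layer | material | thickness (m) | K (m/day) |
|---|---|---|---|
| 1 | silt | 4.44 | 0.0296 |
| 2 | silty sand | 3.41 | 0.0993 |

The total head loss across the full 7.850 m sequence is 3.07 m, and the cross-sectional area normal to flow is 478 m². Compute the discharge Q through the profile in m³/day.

Flow is perpendicular to layering, so the layers act in series and the equivalent K is the thickness-weighted harmonic mean.
Total thickness L = 4.44 + 3.41 = 7.850 m.
Σ(b_i/K_i) = 4.44/0.0296 + 3.41/0.0993 = 184.3 d.
K_eq = L / Σ(b_i/K_i) = 7.850 / 184.3 = 0.04258 m/day.
Q = K_eq · A · (Δh/L) = 0.04258 × 478 × (3.07/7.850) = 7.961 m³/day.

7.96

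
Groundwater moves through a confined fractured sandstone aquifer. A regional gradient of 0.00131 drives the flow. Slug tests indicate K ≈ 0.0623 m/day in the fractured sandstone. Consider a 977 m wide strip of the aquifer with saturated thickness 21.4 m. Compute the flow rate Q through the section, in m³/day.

1.71

Cross-sectional area A = 977 × 21.4 = 20908 m².
Hydraulic gradient i = 0.00131.
Darcy's law: Q = K · A · i = 0.06230 × 20908 × 0.001310 = 1.706 m³/day.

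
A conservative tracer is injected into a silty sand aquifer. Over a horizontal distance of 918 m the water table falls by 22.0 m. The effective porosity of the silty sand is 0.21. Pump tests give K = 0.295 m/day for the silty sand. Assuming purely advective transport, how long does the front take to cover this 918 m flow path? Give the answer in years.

74.7

Hydraulic gradient i = Δh / L = 22.0 / 918 = 0.02397.
Darcy flux q = K · i = 0.2950 × 0.02397 = 0.007070 m/day.
Seepage velocity v = q / n_e = 0.007070 / 0.21 = 0.03367 m/day.
Travel time t = L / v = 918 / 0.03367 = 27268 days = 74.66 years.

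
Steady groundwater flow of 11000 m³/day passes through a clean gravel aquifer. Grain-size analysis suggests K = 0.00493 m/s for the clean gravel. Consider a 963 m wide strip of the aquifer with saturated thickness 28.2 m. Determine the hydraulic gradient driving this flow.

Convert K: 0.00493 m/s × 86400 = 426.0 m/day.
Cross-sectional area A = 963 × 28.2 = 27157 m².
From Q = K·A·i, i = Q / (K·A) = 11000 / (426.0 × 27157) = 0.0009509.

0.000951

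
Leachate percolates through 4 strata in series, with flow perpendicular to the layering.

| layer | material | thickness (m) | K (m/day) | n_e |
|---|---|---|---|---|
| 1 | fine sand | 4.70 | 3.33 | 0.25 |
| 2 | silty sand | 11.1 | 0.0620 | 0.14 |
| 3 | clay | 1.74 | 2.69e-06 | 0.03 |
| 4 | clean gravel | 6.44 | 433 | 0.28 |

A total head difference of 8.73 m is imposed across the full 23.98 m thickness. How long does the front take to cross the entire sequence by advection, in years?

930

With flow normal to the layers, continuity requires the same specific discharge q through every layer.
Σ(b_i/K_i) = 4.70/3.33 + 11.1/0.0620 + 1.74/2.69e-06 + 6.44/433 = 6.470e+05 d.
q = Δh / Σ(b_i/K_i) = 8.73 / 6.470e+05 = 1.349e-05 m/day.
In each layer the seepage velocity is v_i = q/n_i, so the layer transit time is t_i = b_i·n_i / q:
  layer 1 (fine sand): t_1 = 4.70 × 0.25 / 1.349e-05 = 87085 d
  layer 2 (silty sand): t_2 = 11.1 × 0.14 / 1.349e-05 = 1.152e+05 d
  layer 3 (clay): t_3 = 1.74 × 0.03 / 1.349e-05 = 3869 d
  layer 4 (clean gravel): t_4 = 6.44 × 0.28 / 1.349e-05 = 1.336e+05 d
Total t = Σ t_i = 3.398e+05 days = 930.2 years.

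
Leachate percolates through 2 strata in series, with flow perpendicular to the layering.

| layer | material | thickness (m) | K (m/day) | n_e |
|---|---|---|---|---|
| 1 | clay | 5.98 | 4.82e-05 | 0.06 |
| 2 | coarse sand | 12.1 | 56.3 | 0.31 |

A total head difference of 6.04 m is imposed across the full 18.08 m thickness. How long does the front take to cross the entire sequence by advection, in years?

231

With flow normal to the layers, continuity requires the same specific discharge q through every layer.
Σ(b_i/K_i) = 5.98/4.82e-05 + 12.1/56.3 = 1.241e+05 d.
q = Δh / Σ(b_i/K_i) = 6.04 / 1.241e+05 = 4.868e-05 m/day.
In each layer the seepage velocity is v_i = q/n_i, so the layer transit time is t_i = b_i·n_i / q:
  layer 1 (clay): t_1 = 5.98 × 0.06 / 4.868e-05 = 7370 d
  layer 2 (coarse sand): t_2 = 12.1 × 0.31 / 4.868e-05 = 77049 d
Total t = Σ t_i = 84419 days = 231.1 years.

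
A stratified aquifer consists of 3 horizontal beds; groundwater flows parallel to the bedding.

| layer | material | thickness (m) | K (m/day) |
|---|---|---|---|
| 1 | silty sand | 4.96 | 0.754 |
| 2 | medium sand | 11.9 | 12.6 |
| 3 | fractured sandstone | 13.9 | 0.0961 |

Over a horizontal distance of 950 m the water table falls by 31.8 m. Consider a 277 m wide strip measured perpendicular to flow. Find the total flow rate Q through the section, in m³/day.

1440

Flow is parallel to layering, so each bed carries its own Darcy discharge and the transmissivities add.
Σ(K_i·b_i) = 0.754×4.96 + 12.6×11.9 + 0.0961×13.9 = 155.0 m²/day.
Hydraulic gradient i = Δh / L = 31.8 / 950 = 0.03347.
Q = Σ(K_i·b_i) · W · i = 155.0 × 277 × 0.03347 = 1437 m³/day.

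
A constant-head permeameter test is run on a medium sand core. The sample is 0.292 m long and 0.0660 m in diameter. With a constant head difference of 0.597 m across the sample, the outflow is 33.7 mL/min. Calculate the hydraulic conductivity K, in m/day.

Cross-sectional area A = π·(d/2)² = π × (0.0660/2)² = 0.003421 m².
Convert discharge: 33.7 mL/min = 5.617e-07 m³/s.
Darcy's law rearranged: K = Q·L / (A·Δh) = 5.617e-07 × 0.292 / (0.003421 × 0.597) = 8.030e-05 m/s = 6.938 m/day.

6.94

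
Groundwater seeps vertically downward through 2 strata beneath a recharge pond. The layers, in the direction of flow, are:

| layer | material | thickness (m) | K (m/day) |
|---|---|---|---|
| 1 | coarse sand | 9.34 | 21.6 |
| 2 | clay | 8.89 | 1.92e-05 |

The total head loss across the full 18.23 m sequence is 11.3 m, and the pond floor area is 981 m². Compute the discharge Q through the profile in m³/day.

Flow is perpendicular to layering, so the layers act in series and the equivalent K is the thickness-weighted harmonic mean.
Total thickness L = 9.34 + 8.89 = 18.23 m.
Σ(b_i/K_i) = 9.34/21.6 + 8.89/1.92e-05 = 4.630e+05 d.
K_eq = L / Σ(b_i/K_i) = 18.23 / 4.630e+05 = 3.937e-05 m/day.
Q = K_eq · A · (Δh/L) = 3.937e-05 × 981 × (11.3/18.23) = 0.02394 m³/day.

0.0239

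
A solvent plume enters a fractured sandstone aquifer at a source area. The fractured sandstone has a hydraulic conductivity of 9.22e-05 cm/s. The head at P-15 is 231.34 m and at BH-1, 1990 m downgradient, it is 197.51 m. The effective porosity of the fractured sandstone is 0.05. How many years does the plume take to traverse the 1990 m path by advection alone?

Convert K: 9.22e-05 cm/s × 864 = 0.07966 m/day.
Hydraulic gradient i = (231.34 − 197.51) / 1990 = 33.83 / 1990 = 0.01700.
Darcy flux q = K · i = 0.07966 × 0.01700 = 0.001354 m/day.
Seepage velocity v = q / n_e = 0.001354 / 0.05 = 0.02708 m/day.
Travel time t = L / v = 1990 / 0.02708 = 73473 days = 201.2 years.

201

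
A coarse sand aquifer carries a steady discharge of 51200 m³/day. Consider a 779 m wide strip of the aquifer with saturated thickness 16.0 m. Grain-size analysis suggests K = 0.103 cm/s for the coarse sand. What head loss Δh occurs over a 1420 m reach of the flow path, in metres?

Convert K: 0.103 cm/s × 864 = 88.99 m/day.
Cross-sectional area A = 779 × 16.0 = 12464 m².
From Q = K·A·i, i = Q / (K·A) = 51200 / (88.99 × 12464) = 0.04616.
Head loss Δh = i · L = 0.04616 × 1420 = 65.55 m.

65.5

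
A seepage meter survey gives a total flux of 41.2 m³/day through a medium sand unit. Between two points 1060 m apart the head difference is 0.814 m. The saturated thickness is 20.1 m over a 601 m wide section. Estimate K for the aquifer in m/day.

4.44

Cross-sectional area A = 601 × 20.1 = 12080 m².
Hydraulic gradient i = Δh / L = 0.814 / 1060 = 0.0007679.
From Q = K·A·i, K = Q / (A·i) = 41.2 / (12080 × 0.0007679) = 4.441 m/day.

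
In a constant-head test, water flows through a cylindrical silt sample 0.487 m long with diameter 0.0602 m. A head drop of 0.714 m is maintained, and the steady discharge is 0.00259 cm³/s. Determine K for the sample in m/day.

0.0536

Cross-sectional area A = π·(d/2)² = π × (0.0602/2)² = 0.002846 m².
Convert discharge: 0.00259 cm³/s = 2.590e-09 m³/s.
Darcy's law rearranged: K = Q·L / (A·Δh) = 2.590e-09 × 0.487 / (0.002846 × 0.714) = 6.207e-07 m/s = 0.05362 m/day.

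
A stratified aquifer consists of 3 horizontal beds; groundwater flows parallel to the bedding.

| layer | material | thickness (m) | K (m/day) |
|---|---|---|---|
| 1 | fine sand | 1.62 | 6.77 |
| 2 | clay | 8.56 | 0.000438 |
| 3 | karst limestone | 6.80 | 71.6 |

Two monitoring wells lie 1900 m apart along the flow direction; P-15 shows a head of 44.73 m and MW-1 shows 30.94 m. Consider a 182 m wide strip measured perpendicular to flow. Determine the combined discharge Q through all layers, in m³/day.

Flow is parallel to layering, so each bed carries its own Darcy discharge and the transmissivities add.
Σ(K_i·b_i) = 6.77×1.62 + 0.000438×8.56 + 71.6×6.80 = 497.9 m²/day.
Hydraulic gradient i = (44.73 − 30.94) / 1900 = 13.79 / 1900 = 0.007258.
Q = Σ(K_i·b_i) · W · i = 497.9 × 182 × 0.007258 = 657.6 m³/day.

658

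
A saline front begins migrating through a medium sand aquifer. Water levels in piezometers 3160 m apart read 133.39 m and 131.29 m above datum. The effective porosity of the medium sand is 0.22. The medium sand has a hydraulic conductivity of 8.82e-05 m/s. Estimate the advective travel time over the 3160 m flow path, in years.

376

Convert K: 8.82e-05 m/s × 86400 = 7.620 m/day.
Hydraulic gradient i = (133.39 − 131.29) / 3160 = 2.1 / 3160 = 0.0006646.
Darcy flux q = K · i = 7.620 × 0.0006646 = 0.005064 m/day.
Seepage velocity v = q / n_e = 0.005064 / 0.22 = 0.02302 m/day.
Travel time t = L / v = 3160 / 0.02302 = 1.373e+05 days = 375.8 years.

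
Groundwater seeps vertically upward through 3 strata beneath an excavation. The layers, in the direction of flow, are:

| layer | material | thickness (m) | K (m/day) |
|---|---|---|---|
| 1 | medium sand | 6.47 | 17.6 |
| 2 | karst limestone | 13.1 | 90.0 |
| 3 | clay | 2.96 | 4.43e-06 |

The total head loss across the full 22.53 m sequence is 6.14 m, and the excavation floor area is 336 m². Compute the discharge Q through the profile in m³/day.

0.00309

Flow is perpendicular to layering, so the layers act in series and the equivalent K is the thickness-weighted harmonic mean.
Total thickness L = 6.47 + 13.1 + 2.96 = 22.53 m.
Σ(b_i/K_i) = 6.47/17.6 + 13.1/90.0 + 2.96/4.43e-06 = 6.682e+05 d.
K_eq = L / Σ(b_i/K_i) = 22.53 / 6.682e+05 = 3.372e-05 m/day.
Q = K_eq · A · (Δh/L) = 3.372e-05 × 336 × (6.14/22.53) = 0.003088 m³/day.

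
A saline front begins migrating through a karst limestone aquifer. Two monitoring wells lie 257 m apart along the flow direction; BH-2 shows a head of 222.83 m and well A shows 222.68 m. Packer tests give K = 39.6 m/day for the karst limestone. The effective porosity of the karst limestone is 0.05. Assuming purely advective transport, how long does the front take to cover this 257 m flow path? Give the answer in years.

1.52

Hydraulic gradient i = (222.83 − 222.68) / 257 = 0.15 / 257 = 0.0005837.
Darcy flux q = K · i = 39.60 × 0.0005837 = 0.02311 m/day.
Seepage velocity v = q / n_e = 0.02311 / 0.05 = 0.4623 m/day.
Travel time t = L / v = 257 / 0.4623 = 556.0 days = 1.522 years.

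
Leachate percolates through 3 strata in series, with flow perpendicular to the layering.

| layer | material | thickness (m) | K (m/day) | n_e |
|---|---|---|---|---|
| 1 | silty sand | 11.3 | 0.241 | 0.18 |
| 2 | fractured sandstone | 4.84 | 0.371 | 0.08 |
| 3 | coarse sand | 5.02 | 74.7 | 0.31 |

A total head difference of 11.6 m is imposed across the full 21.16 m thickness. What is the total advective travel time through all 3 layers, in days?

20.6

With flow normal to the layers, continuity requires the same specific discharge q through every layer.
Σ(b_i/K_i) = 11.3/0.241 + 4.84/0.371 + 5.02/74.7 = 60.00 d.
q = Δh / Σ(b_i/K_i) = 11.6 / 60.00 = 0.1933 m/day.
In each layer the seepage velocity is v_i = q/n_i, so the layer transit time is t_i = b_i·n_i / q:
  layer 1 (silty sand): t_1 = 11.3 × 0.18 / 0.1933 = 10.52 d
  layer 2 (fractured sandstone): t_2 = 4.84 × 0.08 / 0.1933 = 2.003 d
  layer 3 (coarse sand): t_3 = 5.02 × 0.31 / 0.1933 = 8.049 d
Total t = Σ t_i = 20.57 days.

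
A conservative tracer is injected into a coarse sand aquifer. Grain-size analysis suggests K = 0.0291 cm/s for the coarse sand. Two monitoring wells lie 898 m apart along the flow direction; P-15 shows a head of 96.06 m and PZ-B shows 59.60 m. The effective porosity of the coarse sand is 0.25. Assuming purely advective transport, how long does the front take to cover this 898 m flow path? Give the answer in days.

Convert K: 0.0291 cm/s × 864 = 25.14 m/day.
Hydraulic gradient i = (96.06 − 59.60) / 898 = 36.46 / 898 = 0.04060.
Darcy flux q = K · i = 25.14 × 0.04060 = 1.021 m/day.
Seepage velocity v = q / n_e = 1.021 / 0.25 = 4.083 m/day.
Travel time t = L / v = 898 / 4.083 = 219.9 days.

220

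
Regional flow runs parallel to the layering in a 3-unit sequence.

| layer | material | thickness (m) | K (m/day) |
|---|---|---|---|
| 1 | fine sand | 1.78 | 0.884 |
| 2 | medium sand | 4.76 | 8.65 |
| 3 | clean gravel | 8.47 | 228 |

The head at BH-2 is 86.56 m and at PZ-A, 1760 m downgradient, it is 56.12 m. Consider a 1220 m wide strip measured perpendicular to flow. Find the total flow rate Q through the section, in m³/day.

41700

Flow is parallel to layering, so each bed carries its own Darcy discharge and the transmissivities add.
Σ(K_i·b_i) = 0.884×1.78 + 8.65×4.76 + 228×8.47 = 1974 m²/day.
Hydraulic gradient i = (86.56 − 56.12) / 1760 = 30.44 / 1760 = 0.01730.
Q = Σ(K_i·b_i) · W · i = 1974 × 1220 × 0.01730 = 41650 m³/day.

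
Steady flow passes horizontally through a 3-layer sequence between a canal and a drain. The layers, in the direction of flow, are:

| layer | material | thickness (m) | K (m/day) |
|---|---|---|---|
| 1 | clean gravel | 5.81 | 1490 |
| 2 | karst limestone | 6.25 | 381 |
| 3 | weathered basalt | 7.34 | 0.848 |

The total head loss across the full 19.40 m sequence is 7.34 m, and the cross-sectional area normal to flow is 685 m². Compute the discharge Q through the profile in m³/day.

580

Flow is perpendicular to layering, so the layers act in series and the equivalent K is the thickness-weighted harmonic mean.
Total thickness L = 5.81 + 6.25 + 7.34 = 19.40 m.
Σ(b_i/K_i) = 5.81/1490 + 6.25/381 + 7.34/0.848 = 8.676 d.
K_eq = L / Σ(b_i/K_i) = 19.40 / 8.676 = 2.236 m/day.
Q = K_eq · A · (Δh/L) = 2.236 × 685 × (7.34/19.40) = 579.5 m³/day.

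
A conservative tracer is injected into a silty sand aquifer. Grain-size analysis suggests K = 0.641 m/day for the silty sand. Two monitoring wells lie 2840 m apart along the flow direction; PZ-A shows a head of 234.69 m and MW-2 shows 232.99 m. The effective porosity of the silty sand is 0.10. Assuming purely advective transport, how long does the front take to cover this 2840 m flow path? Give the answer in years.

Hydraulic gradient i = (234.69 − 232.99) / 2840 = 1.7 / 2840 = 0.0005986.
Darcy flux q = K · i = 0.6410 × 0.0005986 = 0.0003837 m/day.
Seepage velocity v = q / n_e = 0.0003837 / 0.10 = 0.003837 m/day.
Travel time t = L / v = 2840 / 0.003837 = 7.402e+05 days = 2026 years.

2030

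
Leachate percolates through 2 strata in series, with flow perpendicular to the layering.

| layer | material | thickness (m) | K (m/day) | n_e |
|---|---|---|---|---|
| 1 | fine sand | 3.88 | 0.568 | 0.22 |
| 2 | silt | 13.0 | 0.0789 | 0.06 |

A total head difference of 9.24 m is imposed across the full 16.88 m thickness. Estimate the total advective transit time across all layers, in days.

With flow normal to the layers, continuity requires the same specific discharge q through every layer.
Σ(b_i/K_i) = 3.88/0.568 + 13.0/0.0789 = 171.6 d.
q = Δh / Σ(b_i/K_i) = 9.24 / 171.6 = 0.05385 m/day.
In each layer the seepage velocity is v_i = q/n_i, so the layer transit time is t_i = b_i·n_i / q:
  layer 1 (fine sand): t_1 = 3.88 × 0.22 / 0.05385 = 15.85 d
  layer 2 (silt): t_2 = 13.0 × 0.06 / 0.05385 = 14.49 d
Total t = Σ t_i = 30.34 days.

30.3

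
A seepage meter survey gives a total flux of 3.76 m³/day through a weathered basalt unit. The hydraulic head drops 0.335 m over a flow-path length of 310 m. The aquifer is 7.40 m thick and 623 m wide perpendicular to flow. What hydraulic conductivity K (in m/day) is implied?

Cross-sectional area A = 623 × 7.40 = 4610 m².
Hydraulic gradient i = Δh / L = 0.335 / 310 = 0.001081.
From Q = K·A·i, K = Q / (A·i) = 3.76 / (4610 × 0.001081) = 0.7547 m/day.

0.755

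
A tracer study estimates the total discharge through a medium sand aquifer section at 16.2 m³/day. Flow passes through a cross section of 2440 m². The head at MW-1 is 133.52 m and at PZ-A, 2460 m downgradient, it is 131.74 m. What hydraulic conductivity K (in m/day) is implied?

9.18

Hydraulic gradient i = (133.52 − 131.74) / 2460 = 1.78 / 2460 = 0.0007236.
From Q = K·A·i, K = Q / (A·i) = 16.2 / (2440 × 0.0007236) = 9.176 m/day.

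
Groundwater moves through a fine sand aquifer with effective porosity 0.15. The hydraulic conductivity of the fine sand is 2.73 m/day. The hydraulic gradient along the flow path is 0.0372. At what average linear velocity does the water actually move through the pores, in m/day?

Hydraulic gradient i = 0.0372.
Darcy flux q = K · i = 2.730 × 0.03720 = 0.1016 m/day.
Seepage velocity v = q / n_e = 0.1016 / 0.15 = 0.6770 m/day.

0.677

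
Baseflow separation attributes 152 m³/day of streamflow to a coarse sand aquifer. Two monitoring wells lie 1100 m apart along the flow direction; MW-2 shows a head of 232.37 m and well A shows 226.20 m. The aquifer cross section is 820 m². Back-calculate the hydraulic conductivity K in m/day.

33.0

Hydraulic gradient i = (232.37 − 226.20) / 1100 = 6.17 / 1100 = 0.005609.
From Q = K·A·i, K = Q / (A·i) = 152 / (820.0 × 0.005609) = 33.05 m/day.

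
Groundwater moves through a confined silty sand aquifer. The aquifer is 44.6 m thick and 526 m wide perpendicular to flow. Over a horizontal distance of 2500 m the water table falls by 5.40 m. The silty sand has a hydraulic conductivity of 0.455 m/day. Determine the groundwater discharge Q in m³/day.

Cross-sectional area A = 526 × 44.6 = 23460 m².
Hydraulic gradient i = Δh / L = 5.40 / 2500 = 0.002160.
Darcy's law: Q = K · A · i = 0.4550 × 23460 × 0.002160 = 23.06 m³/day.

23.1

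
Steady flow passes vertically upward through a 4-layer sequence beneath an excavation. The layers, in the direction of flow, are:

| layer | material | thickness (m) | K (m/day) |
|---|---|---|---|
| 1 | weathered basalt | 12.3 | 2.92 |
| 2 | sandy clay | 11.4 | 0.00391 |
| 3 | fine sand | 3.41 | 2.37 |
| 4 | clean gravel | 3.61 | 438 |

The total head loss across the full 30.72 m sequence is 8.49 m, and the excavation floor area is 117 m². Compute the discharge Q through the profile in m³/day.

Flow is perpendicular to layering, so the layers act in series and the equivalent K is the thickness-weighted harmonic mean.
Total thickness L = 12.3 + 11.4 + 3.41 + 3.61 = 30.72 m.
Σ(b_i/K_i) = 12.3/2.92 + 11.4/0.00391 + 3.41/2.37 + 3.61/438 = 2921 d.
K_eq = L / Σ(b_i/K_i) = 30.72 / 2921 = 0.01052 m/day.
Q = K_eq · A · (Δh/L) = 0.01052 × 117 × (8.49/30.72) = 0.3400 m³/day.

0.340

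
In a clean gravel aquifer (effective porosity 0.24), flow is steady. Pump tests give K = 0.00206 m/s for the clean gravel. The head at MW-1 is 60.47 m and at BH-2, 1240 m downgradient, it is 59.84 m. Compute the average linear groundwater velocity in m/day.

Convert K: 0.00206 m/s × 86400 = 178.0 m/day.
Hydraulic gradient i = (60.47 − 59.84) / 1240 = 0.63 / 1240 = 0.0005081.
Darcy flux q = K · i = 178.0 × 0.0005081 = 0.09043 m/day.
Seepage velocity v = q / n_e = 0.09043 / 0.24 = 0.3768 m/day.

0.377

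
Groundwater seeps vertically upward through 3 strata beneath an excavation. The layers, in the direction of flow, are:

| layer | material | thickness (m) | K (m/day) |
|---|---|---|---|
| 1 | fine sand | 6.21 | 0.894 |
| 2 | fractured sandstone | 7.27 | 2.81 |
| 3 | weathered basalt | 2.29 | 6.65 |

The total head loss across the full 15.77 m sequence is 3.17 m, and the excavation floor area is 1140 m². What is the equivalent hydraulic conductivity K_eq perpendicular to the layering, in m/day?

1.60

Flow is perpendicular to layering, so the layers act in series and the equivalent K is the thickness-weighted harmonic mean.
Total thickness L = 6.21 + 7.27 + 2.29 = 15.77 m.
Σ(b_i/K_i) = 6.21/0.894 + 7.27/2.81 + 2.29/6.65 = 9.878 d.
K_eq = L / Σ(b_i/K_i) = 15.77 / 9.878 = 1.596 m/day.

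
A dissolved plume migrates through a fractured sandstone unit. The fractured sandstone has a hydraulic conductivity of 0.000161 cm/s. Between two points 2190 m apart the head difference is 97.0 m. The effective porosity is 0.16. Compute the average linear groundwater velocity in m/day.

Convert K: 0.000161 cm/s × 864 = 0.1391 m/day.
Hydraulic gradient i = Δh / L = 97.0 / 2190 = 0.04429.
Darcy flux q = K · i = 0.1391 × 0.04429 = 0.006161 m/day.
Seepage velocity v = q / n_e = 0.006161 / 0.16 = 0.03851 m/day.

0.0385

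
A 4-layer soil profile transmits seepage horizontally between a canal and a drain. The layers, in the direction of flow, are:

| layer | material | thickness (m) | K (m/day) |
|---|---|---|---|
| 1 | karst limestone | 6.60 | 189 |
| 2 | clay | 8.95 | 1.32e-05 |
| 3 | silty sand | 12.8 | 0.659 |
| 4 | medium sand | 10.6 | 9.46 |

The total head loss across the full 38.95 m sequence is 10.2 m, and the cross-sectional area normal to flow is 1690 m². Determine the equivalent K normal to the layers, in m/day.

5.74e-05

Flow is perpendicular to layering, so the layers act in series and the equivalent K is the thickness-weighted harmonic mean.
Total thickness L = 6.60 + 8.95 + 12.8 + 10.6 = 38.95 m.
Σ(b_i/K_i) = 6.60/189 + 8.95/1.32e-05 + 12.8/0.659 + 10.6/9.46 = 6.781e+05 d.
K_eq = L / Σ(b_i/K_i) = 38.95 / 6.781e+05 = 5.744e-05 m/day.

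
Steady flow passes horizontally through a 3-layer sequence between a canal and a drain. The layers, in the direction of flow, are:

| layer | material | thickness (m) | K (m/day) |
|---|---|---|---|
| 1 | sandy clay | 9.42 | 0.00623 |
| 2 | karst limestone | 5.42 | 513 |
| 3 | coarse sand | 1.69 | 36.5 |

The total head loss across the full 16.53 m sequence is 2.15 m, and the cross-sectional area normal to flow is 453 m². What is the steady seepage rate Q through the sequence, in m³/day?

0.644

Flow is perpendicular to layering, so the layers act in series and the equivalent K is the thickness-weighted harmonic mean.
Total thickness L = 9.42 + 5.42 + 1.69 = 16.53 m.
Σ(b_i/K_i) = 9.42/0.00623 + 5.42/513 + 1.69/36.5 = 1512 d.
K_eq = L / Σ(b_i/K_i) = 16.53 / 1512 = 0.01093 m/day.
Q = K_eq · A · (Δh/L) = 0.01093 × 453 × (2.15/16.53) = 0.6441 m³/day.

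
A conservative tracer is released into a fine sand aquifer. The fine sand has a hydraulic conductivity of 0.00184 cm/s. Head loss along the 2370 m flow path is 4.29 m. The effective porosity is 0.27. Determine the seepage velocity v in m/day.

Convert K: 0.00184 cm/s × 864 = 1.590 m/day.
Hydraulic gradient i = Δh / L = 4.29 / 2370 = 0.001810.
Darcy flux q = K · i = 1.590 × 0.001810 = 0.002878 m/day.
Seepage velocity v = q / n_e = 0.002878 / 0.27 = 0.01066 m/day.

0.0107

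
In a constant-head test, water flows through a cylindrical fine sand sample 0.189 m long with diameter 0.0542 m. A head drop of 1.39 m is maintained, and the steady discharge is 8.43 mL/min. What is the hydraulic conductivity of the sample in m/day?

0.715

Cross-sectional area A = π·(d/2)² = π × (0.0542/2)² = 0.002307 m².
Convert discharge: 8.43 mL/min = 1.405e-07 m³/s.
Darcy's law rearranged: K = Q·L / (A·Δh) = 1.405e-07 × 0.189 / (0.002307 × 1.39) = 8.280e-06 m/s = 0.7154 m/day.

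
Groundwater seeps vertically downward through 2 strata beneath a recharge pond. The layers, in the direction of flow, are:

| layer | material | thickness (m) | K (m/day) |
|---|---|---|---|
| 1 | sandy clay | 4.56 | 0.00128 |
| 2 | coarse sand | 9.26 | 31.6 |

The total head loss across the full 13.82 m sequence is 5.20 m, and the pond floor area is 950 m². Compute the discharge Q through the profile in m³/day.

1.39

Flow is perpendicular to layering, so the layers act in series and the equivalent K is the thickness-weighted harmonic mean.
Total thickness L = 4.56 + 9.26 = 13.82 m.
Σ(b_i/K_i) = 4.56/0.00128 + 9.26/31.6 = 3563 d.
K_eq = L / Σ(b_i/K_i) = 13.82 / 3563 = 0.003879 m/day.
Q = K_eq · A · (Δh/L) = 0.003879 × 950 × (5.20/13.82) = 1.387 m³/day.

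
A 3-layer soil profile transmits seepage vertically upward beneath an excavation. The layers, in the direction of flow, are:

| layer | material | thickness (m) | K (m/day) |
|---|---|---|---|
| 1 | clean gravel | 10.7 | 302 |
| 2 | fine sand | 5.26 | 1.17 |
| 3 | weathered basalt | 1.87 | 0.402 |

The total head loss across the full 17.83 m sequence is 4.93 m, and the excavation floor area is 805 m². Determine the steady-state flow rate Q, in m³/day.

Flow is perpendicular to layering, so the layers act in series and the equivalent K is the thickness-weighted harmonic mean.
Total thickness L = 10.7 + 5.26 + 1.87 = 17.83 m.
Σ(b_i/K_i) = 10.7/302 + 5.26/1.17 + 1.87/0.402 = 9.183 d.
K_eq = L / Σ(b_i/K_i) = 17.83 / 9.183 = 1.942 m/day.
Q = K_eq · A · (Δh/L) = 1.942 × 805 × (4.93/17.83) = 432.2 m³/day.

432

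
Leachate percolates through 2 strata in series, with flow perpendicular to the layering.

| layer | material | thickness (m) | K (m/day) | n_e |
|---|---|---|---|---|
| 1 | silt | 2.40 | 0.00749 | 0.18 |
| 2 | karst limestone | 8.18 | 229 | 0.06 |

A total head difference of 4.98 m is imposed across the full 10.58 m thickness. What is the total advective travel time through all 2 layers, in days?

With flow normal to the layers, continuity requires the same specific discharge q through every layer.
Σ(b_i/K_i) = 2.40/0.00749 + 8.18/229 = 320.5 d.
q = Δh / Σ(b_i/K_i) = 4.98 / 320.5 = 0.01554 m/day.
In each layer the seepage velocity is v_i = q/n_i, so the layer transit time is t_i = b_i·n_i / q:
  layer 1 (silt): t_1 = 2.40 × 0.18 / 0.01554 = 27.80 d
  layer 2 (karst limestone): t_2 = 8.18 × 0.06 / 0.01554 = 31.58 d
Total t = Σ t_i = 59.38 days.

59.4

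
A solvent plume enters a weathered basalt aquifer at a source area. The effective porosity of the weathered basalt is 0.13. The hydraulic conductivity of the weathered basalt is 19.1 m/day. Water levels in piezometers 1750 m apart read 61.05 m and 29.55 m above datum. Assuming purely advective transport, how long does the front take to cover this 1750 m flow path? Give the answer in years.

1.81

Hydraulic gradient i = (61.05 − 29.55) / 1750 = 31.5 / 1750 = 0.01800.
Darcy flux q = K · i = 19.10 × 0.01800 = 0.3438 m/day.
Seepage velocity v = q / n_e = 0.3438 / 0.13 = 2.645 m/day.
Travel time t = L / v = 1750 / 2.645 = 661.7 days = 1.812 years.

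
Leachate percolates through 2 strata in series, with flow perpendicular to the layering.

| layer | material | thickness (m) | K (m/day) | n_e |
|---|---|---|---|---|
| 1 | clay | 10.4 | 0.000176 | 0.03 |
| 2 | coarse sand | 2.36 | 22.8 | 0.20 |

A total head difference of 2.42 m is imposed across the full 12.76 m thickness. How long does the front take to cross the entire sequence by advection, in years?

52.4

With flow normal to the layers, continuity requires the same specific discharge q through every layer.
Σ(b_i/K_i) = 10.4/0.000176 + 2.36/22.8 = 59091 d.
q = Δh / Σ(b_i/K_i) = 2.42 / 59091 = 4.095e-05 m/day.
In each layer the seepage velocity is v_i = q/n_i, so the layer transit time is t_i = b_i·n_i / q:
  layer 1 (clay): t_1 = 10.4 × 0.03 / 4.095e-05 = 7618 d
  layer 2 (coarse sand): t_2 = 2.36 × 0.20 / 4.095e-05 = 11525 d
Total t = Σ t_i = 19144 days = 52.41 years.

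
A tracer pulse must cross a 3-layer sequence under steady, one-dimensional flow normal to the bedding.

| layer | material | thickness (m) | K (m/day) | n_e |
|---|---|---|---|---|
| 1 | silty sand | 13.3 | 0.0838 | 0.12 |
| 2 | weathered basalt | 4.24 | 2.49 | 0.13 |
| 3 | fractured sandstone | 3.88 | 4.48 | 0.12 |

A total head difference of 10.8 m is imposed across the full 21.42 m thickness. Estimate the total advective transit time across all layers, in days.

39.0

With flow normal to the layers, continuity requires the same specific discharge q through every layer.
Σ(b_i/K_i) = 13.3/0.0838 + 4.24/2.49 + 3.88/4.48 = 161.3 d.
q = Δh / Σ(b_i/K_i) = 10.8 / 161.3 = 0.06696 m/day.
In each layer the seepage velocity is v_i = q/n_i, so the layer transit time is t_i = b_i·n_i / q:
  layer 1 (silty sand): t_1 = 13.3 × 0.12 / 0.06696 = 23.83 d
  layer 2 (weathered basalt): t_2 = 4.24 × 0.13 / 0.06696 = 8.231 d
  layer 3 (fractured sandstone): t_3 = 3.88 × 0.12 / 0.06696 = 6.953 d
Total t = Σ t_i = 39.02 days.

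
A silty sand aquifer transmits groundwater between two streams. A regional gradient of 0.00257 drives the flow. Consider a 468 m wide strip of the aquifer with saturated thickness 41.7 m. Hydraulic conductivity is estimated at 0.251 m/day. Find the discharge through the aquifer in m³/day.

Cross-sectional area A = 468 × 41.7 = 19516 m².
Hydraulic gradient i = 0.00257.
Darcy's law: Q = K · A · i = 0.2510 × 19516 × 0.002570 = 12.59 m³/day.

12.6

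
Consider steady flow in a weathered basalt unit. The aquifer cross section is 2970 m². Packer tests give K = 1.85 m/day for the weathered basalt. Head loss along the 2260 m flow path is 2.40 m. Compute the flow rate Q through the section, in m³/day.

5.83

Hydraulic gradient i = Δh / L = 2.40 / 2260 = 0.001062.
Darcy's law: Q = K · A · i = 1.850 × 2970 × 0.001062 = 5.835 m³/day.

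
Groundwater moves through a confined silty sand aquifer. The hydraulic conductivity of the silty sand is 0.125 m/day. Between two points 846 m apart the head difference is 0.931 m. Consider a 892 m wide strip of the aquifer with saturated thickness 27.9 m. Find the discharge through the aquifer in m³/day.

Cross-sectional area A = 892 × 27.9 = 24887 m².
Hydraulic gradient i = Δh / L = 0.931 / 846 = 0.001100.
Darcy's law: Q = K · A · i = 0.1250 × 24887 × 0.001100 = 3.423 m³/day.

3.42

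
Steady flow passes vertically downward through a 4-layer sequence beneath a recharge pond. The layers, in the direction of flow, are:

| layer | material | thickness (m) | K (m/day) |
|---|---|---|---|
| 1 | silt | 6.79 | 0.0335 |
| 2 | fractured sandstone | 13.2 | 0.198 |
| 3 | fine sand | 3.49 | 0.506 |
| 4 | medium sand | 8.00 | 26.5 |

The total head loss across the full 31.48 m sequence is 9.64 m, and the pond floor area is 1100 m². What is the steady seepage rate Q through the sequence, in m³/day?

38.3

Flow is perpendicular to layering, so the layers act in series and the equivalent K is the thickness-weighted harmonic mean.
Total thickness L = 6.79 + 13.2 + 3.49 + 8.00 = 31.48 m.
Σ(b_i/K_i) = 6.79/0.0335 + 13.2/0.198 + 3.49/0.506 + 8.00/26.5 = 276.6 d.
K_eq = L / Σ(b_i/K_i) = 31.48 / 276.6 = 0.1138 m/day.
Q = K_eq · A · (Δh/L) = 0.1138 × 1100 × (9.64/31.48) = 38.34 m³/day.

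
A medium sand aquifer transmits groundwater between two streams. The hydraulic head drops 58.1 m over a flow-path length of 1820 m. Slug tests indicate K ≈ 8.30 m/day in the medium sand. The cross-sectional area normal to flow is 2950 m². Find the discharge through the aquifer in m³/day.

782

Hydraulic gradient i = Δh / L = 58.1 / 1820 = 0.03192.
Darcy's law: Q = K · A · i = 8.300 × 2950 × 0.03192 = 781.6 m³/day.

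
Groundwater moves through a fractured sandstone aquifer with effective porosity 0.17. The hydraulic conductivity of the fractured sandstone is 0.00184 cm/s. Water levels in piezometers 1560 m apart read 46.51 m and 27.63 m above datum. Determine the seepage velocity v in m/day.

0.113

Convert K: 0.00184 cm/s × 864 = 1.590 m/day.
Hydraulic gradient i = (46.51 − 27.63) / 1560 = 18.88 / 1560 = 0.01210.
Darcy flux q = K · i = 1.590 × 0.01210 = 0.01924 m/day.
Seepage velocity v = q / n_e = 0.01924 / 0.17 = 0.1132 m/day.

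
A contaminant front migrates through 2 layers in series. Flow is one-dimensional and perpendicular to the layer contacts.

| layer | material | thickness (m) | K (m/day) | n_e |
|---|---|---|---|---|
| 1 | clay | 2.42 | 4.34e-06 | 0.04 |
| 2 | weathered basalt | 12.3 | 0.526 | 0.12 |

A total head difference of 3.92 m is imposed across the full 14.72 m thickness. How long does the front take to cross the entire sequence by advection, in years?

With flow normal to the layers, continuity requires the same specific discharge q through every layer.
Σ(b_i/K_i) = 2.42/4.34e-06 + 12.3/0.526 = 5.576e+05 d.
q = Δh / Σ(b_i/K_i) = 3.92 / 5.576e+05 = 7.030e-06 m/day.
In each layer the seepage velocity is v_i = q/n_i, so the layer transit time is t_i = b_i·n_i / q:
  layer 1 (clay): t_1 = 2.42 × 0.04 / 7.030e-06 = 13770 d
  layer 2 (weathered basalt): t_2 = 12.3 × 0.12 / 7.030e-06 = 2.100e+05 d
Total t = Σ t_i = 2.237e+05 days = 612.5 years.

613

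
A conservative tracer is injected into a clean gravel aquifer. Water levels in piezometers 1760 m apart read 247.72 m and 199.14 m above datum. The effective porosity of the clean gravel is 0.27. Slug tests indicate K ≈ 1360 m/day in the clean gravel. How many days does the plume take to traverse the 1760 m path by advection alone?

Hydraulic gradient i = (247.72 − 199.14) / 1760 = 48.58 / 1760 = 0.02760.
Darcy flux q = K · i = 1360 × 0.02760 = 37.54 m/day.
Seepage velocity v = q / n_e = 37.54 / 0.27 = 139.0 m/day.
Travel time t = L / v = 1760 / 139.0 = 12.66 days.

12.7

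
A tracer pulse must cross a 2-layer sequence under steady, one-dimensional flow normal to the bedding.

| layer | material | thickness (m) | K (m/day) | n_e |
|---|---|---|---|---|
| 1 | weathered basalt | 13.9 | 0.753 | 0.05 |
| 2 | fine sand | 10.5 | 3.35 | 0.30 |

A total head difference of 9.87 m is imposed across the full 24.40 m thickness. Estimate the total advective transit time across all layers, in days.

With flow normal to the layers, continuity requires the same specific discharge q through every layer.
Σ(b_i/K_i) = 13.9/0.753 + 10.5/3.35 = 21.59 d.
q = Δh / Σ(b_i/K_i) = 9.87 / 21.59 = 0.4571 m/day.
In each layer the seepage velocity is v_i = q/n_i, so the layer transit time is t_i = b_i·n_i / q:
  layer 1 (weathered basalt): t_1 = 13.9 × 0.05 / 0.4571 = 1.521 d
  layer 2 (fine sand): t_2 = 10.5 × 0.30 / 0.4571 = 6.892 d
Total t = Σ t_i = 8.412 days.

8.41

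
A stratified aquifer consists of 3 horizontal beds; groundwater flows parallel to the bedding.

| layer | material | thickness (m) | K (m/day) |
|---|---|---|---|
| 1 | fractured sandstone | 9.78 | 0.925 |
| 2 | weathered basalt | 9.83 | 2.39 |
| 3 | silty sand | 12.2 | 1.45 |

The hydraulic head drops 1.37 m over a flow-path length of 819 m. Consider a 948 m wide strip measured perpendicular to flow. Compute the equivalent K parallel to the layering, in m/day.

Flow is parallel to layering, so each bed carries its own Darcy discharge and the transmissivities add.
Σ(K_i·b_i) = 0.925×9.78 + 2.39×9.83 + 1.45×12.2 = 50.23 m²/day.
Total thickness b = 31.81 m, so K_eq = Σ(K_i·b_i)/b = 1.579 m/day.

1.58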